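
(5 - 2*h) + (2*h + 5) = 10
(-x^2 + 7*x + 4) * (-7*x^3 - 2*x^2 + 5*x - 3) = 7*x^5 - 47*x^4 - 47*x^3 + 30*x^2 - x - 12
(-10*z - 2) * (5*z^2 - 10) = -50*z^3 - 10*z^2 + 100*z + 20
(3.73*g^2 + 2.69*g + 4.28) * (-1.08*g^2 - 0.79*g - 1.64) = -4.0284*g^4 - 5.8519*g^3 - 12.8647*g^2 - 7.7928*g - 7.0192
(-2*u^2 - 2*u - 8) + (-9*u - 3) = -2*u^2 - 11*u - 11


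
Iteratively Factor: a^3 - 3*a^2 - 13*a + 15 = (a + 3)*(a^2 - 6*a + 5) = (a - 5)*(a + 3)*(a - 1)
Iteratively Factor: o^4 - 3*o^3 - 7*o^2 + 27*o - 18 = (o + 3)*(o^3 - 6*o^2 + 11*o - 6) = (o - 2)*(o + 3)*(o^2 - 4*o + 3) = (o - 2)*(o - 1)*(o + 3)*(o - 3)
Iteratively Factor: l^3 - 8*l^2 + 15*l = (l - 3)*(l^2 - 5*l) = (l - 5)*(l - 3)*(l)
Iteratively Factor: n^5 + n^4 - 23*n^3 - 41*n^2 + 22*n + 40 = (n + 1)*(n^4 - 23*n^2 - 18*n + 40) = (n + 1)*(n + 4)*(n^3 - 4*n^2 - 7*n + 10) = (n - 1)*(n + 1)*(n + 4)*(n^2 - 3*n - 10) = (n - 5)*(n - 1)*(n + 1)*(n + 4)*(n + 2)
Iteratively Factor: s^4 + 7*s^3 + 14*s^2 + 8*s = (s + 2)*(s^3 + 5*s^2 + 4*s) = (s + 2)*(s + 4)*(s^2 + s) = (s + 1)*(s + 2)*(s + 4)*(s)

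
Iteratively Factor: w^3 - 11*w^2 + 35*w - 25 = (w - 5)*(w^2 - 6*w + 5) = (w - 5)^2*(w - 1)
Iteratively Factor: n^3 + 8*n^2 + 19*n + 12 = (n + 4)*(n^2 + 4*n + 3) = (n + 3)*(n + 4)*(n + 1)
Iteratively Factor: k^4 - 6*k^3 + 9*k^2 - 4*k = (k - 1)*(k^3 - 5*k^2 + 4*k) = (k - 4)*(k - 1)*(k^2 - k) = (k - 4)*(k - 1)^2*(k)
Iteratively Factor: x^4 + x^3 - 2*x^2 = (x)*(x^3 + x^2 - 2*x) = x*(x - 1)*(x^2 + 2*x) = x*(x - 1)*(x + 2)*(x)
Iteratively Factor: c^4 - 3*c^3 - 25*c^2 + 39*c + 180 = (c + 3)*(c^3 - 6*c^2 - 7*c + 60) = (c - 4)*(c + 3)*(c^2 - 2*c - 15) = (c - 5)*(c - 4)*(c + 3)*(c + 3)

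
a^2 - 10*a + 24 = (a - 6)*(a - 4)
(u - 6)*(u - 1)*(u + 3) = u^3 - 4*u^2 - 15*u + 18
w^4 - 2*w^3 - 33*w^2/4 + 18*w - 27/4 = (w - 3)*(w - 3/2)*(w - 1/2)*(w + 3)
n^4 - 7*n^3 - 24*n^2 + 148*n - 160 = (n - 8)*(n - 2)^2*(n + 5)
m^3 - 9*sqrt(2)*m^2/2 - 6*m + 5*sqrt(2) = (m - 5*sqrt(2))*(m - sqrt(2)/2)*(m + sqrt(2))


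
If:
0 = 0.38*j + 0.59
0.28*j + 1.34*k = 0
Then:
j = -1.55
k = 0.32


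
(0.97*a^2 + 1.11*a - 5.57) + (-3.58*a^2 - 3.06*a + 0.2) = -2.61*a^2 - 1.95*a - 5.37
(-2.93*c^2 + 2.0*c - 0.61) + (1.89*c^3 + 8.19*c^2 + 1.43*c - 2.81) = 1.89*c^3 + 5.26*c^2 + 3.43*c - 3.42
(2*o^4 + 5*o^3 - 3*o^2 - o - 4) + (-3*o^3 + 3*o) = 2*o^4 + 2*o^3 - 3*o^2 + 2*o - 4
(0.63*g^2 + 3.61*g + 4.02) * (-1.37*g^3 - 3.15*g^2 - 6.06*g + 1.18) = -0.8631*g^5 - 6.9302*g^4 - 20.6967*g^3 - 33.7962*g^2 - 20.1014*g + 4.7436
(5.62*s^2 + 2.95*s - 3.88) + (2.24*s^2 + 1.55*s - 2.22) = 7.86*s^2 + 4.5*s - 6.1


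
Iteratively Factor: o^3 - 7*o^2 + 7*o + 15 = (o - 5)*(o^2 - 2*o - 3) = (o - 5)*(o - 3)*(o + 1)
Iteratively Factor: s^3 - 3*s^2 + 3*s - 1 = (s - 1)*(s^2 - 2*s + 1) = (s - 1)^2*(s - 1)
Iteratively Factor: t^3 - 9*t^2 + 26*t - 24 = (t - 3)*(t^2 - 6*t + 8) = (t - 3)*(t - 2)*(t - 4)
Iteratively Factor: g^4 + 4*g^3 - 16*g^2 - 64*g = (g - 4)*(g^3 + 8*g^2 + 16*g) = g*(g - 4)*(g^2 + 8*g + 16) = g*(g - 4)*(g + 4)*(g + 4)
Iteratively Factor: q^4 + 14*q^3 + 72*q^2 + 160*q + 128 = (q + 4)*(q^3 + 10*q^2 + 32*q + 32) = (q + 4)^2*(q^2 + 6*q + 8) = (q + 4)^3*(q + 2)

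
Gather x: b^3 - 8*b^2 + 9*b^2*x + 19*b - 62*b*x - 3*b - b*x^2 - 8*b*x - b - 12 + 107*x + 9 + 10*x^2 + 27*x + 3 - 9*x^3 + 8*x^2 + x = b^3 - 8*b^2 + 15*b - 9*x^3 + x^2*(18 - b) + x*(9*b^2 - 70*b + 135)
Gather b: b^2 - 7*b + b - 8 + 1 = b^2 - 6*b - 7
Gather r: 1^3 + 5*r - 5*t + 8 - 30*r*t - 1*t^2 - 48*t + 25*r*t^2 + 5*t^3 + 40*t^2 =r*(25*t^2 - 30*t + 5) + 5*t^3 + 39*t^2 - 53*t + 9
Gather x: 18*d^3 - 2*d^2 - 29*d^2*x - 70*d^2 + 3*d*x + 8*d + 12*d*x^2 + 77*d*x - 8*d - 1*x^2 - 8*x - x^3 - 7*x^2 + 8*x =18*d^3 - 72*d^2 - x^3 + x^2*(12*d - 8) + x*(-29*d^2 + 80*d)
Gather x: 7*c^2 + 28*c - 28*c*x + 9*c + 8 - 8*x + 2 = 7*c^2 + 37*c + x*(-28*c - 8) + 10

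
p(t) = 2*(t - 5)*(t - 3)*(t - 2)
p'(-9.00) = 908.00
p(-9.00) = -3696.00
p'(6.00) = 38.00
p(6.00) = 24.00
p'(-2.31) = 186.42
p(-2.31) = -334.59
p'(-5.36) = 448.78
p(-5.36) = -1274.89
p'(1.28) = 20.63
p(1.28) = -9.21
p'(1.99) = 6.16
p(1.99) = -0.06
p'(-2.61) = 207.27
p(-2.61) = -393.62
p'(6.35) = 49.94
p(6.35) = 39.35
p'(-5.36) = 448.78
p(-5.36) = -1274.89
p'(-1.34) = 126.37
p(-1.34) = -183.80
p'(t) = 2*(t - 5)*(t - 3) + 2*(t - 5)*(t - 2) + 2*(t - 3)*(t - 2)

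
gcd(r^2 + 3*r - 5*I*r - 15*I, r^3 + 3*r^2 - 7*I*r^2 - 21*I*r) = r + 3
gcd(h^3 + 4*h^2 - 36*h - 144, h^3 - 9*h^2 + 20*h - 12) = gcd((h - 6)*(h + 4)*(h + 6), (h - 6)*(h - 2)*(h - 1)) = h - 6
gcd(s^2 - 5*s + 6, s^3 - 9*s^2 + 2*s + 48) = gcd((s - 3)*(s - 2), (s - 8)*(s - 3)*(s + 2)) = s - 3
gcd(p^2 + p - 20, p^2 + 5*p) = p + 5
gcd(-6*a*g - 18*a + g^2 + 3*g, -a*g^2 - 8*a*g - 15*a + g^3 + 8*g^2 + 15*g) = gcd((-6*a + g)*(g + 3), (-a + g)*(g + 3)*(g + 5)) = g + 3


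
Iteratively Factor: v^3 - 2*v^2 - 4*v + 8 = (v - 2)*(v^2 - 4) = (v - 2)^2*(v + 2)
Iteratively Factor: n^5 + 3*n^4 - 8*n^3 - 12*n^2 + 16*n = (n - 1)*(n^4 + 4*n^3 - 4*n^2 - 16*n) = (n - 2)*(n - 1)*(n^3 + 6*n^2 + 8*n) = n*(n - 2)*(n - 1)*(n^2 + 6*n + 8) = n*(n - 2)*(n - 1)*(n + 2)*(n + 4)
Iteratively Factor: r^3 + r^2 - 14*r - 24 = (r + 2)*(r^2 - r - 12) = (r + 2)*(r + 3)*(r - 4)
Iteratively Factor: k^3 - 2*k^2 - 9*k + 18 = (k - 2)*(k^2 - 9) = (k - 3)*(k - 2)*(k + 3)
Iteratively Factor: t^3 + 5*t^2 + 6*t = (t + 3)*(t^2 + 2*t) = t*(t + 3)*(t + 2)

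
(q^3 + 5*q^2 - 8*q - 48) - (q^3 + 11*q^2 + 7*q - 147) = -6*q^2 - 15*q + 99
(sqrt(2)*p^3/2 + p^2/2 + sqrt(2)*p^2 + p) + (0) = sqrt(2)*p^3/2 + p^2/2 + sqrt(2)*p^2 + p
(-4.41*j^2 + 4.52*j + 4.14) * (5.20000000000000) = -22.932*j^2 + 23.504*j + 21.528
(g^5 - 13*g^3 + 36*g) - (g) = g^5 - 13*g^3 + 35*g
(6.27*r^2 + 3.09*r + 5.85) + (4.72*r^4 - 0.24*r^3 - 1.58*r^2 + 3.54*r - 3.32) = 4.72*r^4 - 0.24*r^3 + 4.69*r^2 + 6.63*r + 2.53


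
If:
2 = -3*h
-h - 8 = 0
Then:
No Solution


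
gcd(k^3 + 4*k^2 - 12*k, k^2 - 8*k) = k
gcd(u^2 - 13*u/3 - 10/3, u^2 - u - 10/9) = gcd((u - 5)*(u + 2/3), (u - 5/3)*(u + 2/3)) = u + 2/3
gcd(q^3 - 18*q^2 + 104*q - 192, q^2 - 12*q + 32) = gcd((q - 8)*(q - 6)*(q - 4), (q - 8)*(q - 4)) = q^2 - 12*q + 32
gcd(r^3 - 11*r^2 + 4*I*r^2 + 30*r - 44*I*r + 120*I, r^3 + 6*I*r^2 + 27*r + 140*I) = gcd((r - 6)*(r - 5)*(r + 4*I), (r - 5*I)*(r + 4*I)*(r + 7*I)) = r + 4*I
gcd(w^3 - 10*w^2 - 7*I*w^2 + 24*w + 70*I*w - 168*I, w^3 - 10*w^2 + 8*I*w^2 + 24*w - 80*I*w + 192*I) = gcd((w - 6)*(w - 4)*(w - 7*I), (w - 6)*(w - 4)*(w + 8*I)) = w^2 - 10*w + 24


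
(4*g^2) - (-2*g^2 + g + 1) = 6*g^2 - g - 1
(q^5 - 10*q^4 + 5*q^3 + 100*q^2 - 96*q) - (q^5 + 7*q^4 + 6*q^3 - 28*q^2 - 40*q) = -17*q^4 - q^3 + 128*q^2 - 56*q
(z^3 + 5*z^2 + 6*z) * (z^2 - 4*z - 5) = z^5 + z^4 - 19*z^3 - 49*z^2 - 30*z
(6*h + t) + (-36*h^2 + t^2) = -36*h^2 + 6*h + t^2 + t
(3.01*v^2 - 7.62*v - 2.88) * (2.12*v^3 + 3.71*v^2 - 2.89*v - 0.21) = 6.3812*v^5 - 4.9873*v^4 - 43.0747*v^3 + 10.7049*v^2 + 9.9234*v + 0.6048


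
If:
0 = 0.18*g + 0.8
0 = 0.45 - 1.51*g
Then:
No Solution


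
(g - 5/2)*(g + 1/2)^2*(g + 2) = g^4 + g^3/2 - 21*g^2/4 - 41*g/8 - 5/4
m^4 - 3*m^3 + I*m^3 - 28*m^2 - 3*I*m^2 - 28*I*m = m*(m - 7)*(m + 4)*(m + I)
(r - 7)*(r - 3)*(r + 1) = r^3 - 9*r^2 + 11*r + 21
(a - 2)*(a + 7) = a^2 + 5*a - 14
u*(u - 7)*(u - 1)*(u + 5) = u^4 - 3*u^3 - 33*u^2 + 35*u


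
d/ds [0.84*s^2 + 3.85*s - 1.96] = 1.68*s + 3.85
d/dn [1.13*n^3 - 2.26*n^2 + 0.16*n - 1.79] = 3.39*n^2 - 4.52*n + 0.16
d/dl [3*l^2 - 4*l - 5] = 6*l - 4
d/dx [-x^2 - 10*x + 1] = -2*x - 10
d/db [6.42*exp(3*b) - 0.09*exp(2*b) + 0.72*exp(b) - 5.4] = (19.26*exp(2*b) - 0.18*exp(b) + 0.72)*exp(b)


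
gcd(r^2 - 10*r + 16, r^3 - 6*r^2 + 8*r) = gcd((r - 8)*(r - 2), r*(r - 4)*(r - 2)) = r - 2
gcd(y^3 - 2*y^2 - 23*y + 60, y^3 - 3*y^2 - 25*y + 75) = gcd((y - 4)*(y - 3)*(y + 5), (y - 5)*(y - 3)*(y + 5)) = y^2 + 2*y - 15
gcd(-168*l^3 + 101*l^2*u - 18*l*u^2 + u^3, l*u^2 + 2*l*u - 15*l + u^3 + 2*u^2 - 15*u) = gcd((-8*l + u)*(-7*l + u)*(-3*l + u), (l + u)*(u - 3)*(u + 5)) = 1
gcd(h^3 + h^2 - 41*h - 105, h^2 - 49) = h - 7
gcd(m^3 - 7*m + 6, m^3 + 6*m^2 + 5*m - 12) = m^2 + 2*m - 3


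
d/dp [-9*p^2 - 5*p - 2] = -18*p - 5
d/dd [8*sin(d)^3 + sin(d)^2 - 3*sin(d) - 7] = (24*sin(d)^2 + 2*sin(d) - 3)*cos(d)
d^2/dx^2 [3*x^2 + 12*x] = 6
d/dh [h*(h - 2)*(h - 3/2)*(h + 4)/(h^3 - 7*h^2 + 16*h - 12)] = (h^4 - 10*h^3 + 23*h^2/2 + 30*h - 36)/(h^4 - 10*h^3 + 37*h^2 - 60*h + 36)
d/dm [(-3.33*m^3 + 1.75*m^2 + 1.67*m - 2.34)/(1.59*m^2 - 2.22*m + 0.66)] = (-5.2947*m^4 + 14.7852*m^3 - 13.1337*m^2 + 9.7512*m - 4.0926)/(2.5281*m^4 - 7.0596*m^3 + 7.0272*m^2 - 2.9304*m + 0.4356)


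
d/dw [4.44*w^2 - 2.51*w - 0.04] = 8.88*w - 2.51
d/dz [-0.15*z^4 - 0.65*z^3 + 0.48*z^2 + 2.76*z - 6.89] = -0.6*z^3 - 1.95*z^2 + 0.96*z + 2.76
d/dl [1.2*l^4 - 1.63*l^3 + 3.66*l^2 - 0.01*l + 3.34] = 4.8*l^3 - 4.89*l^2 + 7.32*l - 0.01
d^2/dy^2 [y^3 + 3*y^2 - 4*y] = 6*y + 6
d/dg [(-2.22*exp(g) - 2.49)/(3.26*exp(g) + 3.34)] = 0.702599999999999*exp(g)/(3.26*exp(g) + 3.34)^2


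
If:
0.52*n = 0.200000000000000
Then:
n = 0.38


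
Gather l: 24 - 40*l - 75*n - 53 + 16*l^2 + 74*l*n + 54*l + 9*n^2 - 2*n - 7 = 16*l^2 + l*(74*n + 14) + 9*n^2 - 77*n - 36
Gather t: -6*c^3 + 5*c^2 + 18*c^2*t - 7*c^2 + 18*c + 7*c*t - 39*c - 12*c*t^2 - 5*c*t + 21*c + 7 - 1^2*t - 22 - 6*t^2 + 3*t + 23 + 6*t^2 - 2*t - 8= -6*c^3 - 2*c^2 - 12*c*t^2 + t*(18*c^2 + 2*c)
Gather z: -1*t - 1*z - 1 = -t - z - 1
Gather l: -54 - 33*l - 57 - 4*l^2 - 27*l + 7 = -4*l^2 - 60*l - 104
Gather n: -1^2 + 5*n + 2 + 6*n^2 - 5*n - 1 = 6*n^2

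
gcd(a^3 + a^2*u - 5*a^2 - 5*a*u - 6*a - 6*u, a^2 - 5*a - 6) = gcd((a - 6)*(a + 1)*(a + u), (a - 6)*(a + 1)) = a^2 - 5*a - 6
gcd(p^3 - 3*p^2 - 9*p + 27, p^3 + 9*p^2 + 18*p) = p + 3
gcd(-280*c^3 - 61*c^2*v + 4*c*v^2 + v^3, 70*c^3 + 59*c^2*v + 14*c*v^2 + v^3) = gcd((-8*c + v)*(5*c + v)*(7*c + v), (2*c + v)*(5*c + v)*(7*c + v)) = 35*c^2 + 12*c*v + v^2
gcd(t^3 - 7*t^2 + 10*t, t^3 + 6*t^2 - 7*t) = t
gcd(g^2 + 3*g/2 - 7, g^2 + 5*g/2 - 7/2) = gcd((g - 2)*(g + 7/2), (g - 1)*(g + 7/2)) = g + 7/2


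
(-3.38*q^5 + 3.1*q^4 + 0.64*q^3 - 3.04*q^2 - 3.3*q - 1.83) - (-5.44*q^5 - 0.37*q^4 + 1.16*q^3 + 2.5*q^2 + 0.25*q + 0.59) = 2.06*q^5 + 3.47*q^4 - 0.52*q^3 - 5.54*q^2 - 3.55*q - 2.42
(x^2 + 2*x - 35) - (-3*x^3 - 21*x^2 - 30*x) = 3*x^3 + 22*x^2 + 32*x - 35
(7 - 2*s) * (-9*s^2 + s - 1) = 18*s^3 - 65*s^2 + 9*s - 7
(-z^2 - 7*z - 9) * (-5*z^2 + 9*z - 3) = 5*z^4 + 26*z^3 - 15*z^2 - 60*z + 27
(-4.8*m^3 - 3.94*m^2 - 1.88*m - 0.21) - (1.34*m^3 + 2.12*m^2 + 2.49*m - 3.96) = -6.14*m^3 - 6.06*m^2 - 4.37*m + 3.75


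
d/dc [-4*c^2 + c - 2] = 1 - 8*c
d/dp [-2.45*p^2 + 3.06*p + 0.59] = 3.06 - 4.9*p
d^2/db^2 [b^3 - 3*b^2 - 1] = 6*b - 6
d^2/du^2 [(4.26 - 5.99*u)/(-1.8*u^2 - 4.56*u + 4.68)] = ((3.6*u + 4.56)*(5.99*u - 4.26)*(7.2*u + 9.12) - (64.692*u + 39.2928)*(1.8*u^2 + 4.56*u - 4.68))/(1.8*u^2 + 4.56*u - 4.68)^3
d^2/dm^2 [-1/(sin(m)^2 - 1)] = (6 - 4*cos(m)^2)/cos(m)^4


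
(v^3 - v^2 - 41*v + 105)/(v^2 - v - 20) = (v^2 + 4*v - 21)/(v + 4)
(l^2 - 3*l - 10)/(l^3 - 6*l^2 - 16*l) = (l - 5)/(l*(l - 8))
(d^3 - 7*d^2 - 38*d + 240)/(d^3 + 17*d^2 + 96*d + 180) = (d^2 - 13*d + 40)/(d^2 + 11*d + 30)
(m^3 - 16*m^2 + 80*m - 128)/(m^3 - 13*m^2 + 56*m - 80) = (m - 8)/(m - 5)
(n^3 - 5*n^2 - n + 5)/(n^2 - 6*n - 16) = (-n^3 + 5*n^2 + n - 5)/(-n^2 + 6*n + 16)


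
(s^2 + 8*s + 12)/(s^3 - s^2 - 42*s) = (s + 2)/(s*(s - 7))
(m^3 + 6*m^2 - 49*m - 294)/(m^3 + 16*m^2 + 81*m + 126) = (m - 7)/(m + 3)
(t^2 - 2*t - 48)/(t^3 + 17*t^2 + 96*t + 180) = (t - 8)/(t^2 + 11*t + 30)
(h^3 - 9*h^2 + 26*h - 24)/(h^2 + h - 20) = (h^2 - 5*h + 6)/(h + 5)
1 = 1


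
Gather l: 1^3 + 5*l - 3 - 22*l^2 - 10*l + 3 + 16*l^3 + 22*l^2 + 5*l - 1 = 16*l^3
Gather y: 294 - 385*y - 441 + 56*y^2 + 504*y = 56*y^2 + 119*y - 147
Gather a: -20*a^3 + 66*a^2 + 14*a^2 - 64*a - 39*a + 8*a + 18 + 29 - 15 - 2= -20*a^3 + 80*a^2 - 95*a + 30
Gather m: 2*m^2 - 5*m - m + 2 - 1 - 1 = 2*m^2 - 6*m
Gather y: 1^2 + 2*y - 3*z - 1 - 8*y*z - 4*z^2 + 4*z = y*(2 - 8*z) - 4*z^2 + z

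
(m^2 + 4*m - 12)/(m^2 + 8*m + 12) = (m - 2)/(m + 2)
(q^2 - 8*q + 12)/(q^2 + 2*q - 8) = (q - 6)/(q + 4)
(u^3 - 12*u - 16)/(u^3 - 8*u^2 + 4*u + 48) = (u + 2)/(u - 6)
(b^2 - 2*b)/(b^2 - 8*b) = (b - 2)/(b - 8)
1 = 1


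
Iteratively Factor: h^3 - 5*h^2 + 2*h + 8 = (h - 2)*(h^2 - 3*h - 4) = (h - 2)*(h + 1)*(h - 4)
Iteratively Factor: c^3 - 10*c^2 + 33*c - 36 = (c - 3)*(c^2 - 7*c + 12) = (c - 3)^2*(c - 4)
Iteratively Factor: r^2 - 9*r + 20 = (r - 4)*(r - 5)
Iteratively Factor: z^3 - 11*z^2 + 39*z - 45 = (z - 3)*(z^2 - 8*z + 15) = (z - 5)*(z - 3)*(z - 3)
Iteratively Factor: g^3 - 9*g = (g - 3)*(g^2 + 3*g) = g*(g - 3)*(g + 3)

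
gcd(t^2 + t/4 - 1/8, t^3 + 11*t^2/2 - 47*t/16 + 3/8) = t - 1/4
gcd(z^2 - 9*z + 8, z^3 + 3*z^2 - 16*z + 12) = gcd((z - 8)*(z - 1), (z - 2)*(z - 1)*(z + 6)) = z - 1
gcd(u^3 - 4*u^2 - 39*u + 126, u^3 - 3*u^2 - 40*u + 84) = u^2 - u - 42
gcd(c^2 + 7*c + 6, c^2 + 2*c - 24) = c + 6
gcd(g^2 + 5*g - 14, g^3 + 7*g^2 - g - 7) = g + 7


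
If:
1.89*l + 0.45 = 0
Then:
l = -0.24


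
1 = 1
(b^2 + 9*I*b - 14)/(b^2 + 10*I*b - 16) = (b + 7*I)/(b + 8*I)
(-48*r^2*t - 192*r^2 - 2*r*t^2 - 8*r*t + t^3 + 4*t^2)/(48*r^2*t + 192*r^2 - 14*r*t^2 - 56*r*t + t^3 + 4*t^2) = (-6*r - t)/(6*r - t)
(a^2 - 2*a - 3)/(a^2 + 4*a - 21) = (a + 1)/(a + 7)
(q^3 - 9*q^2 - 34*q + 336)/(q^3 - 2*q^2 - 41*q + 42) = (q - 8)/(q - 1)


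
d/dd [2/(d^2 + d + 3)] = 2*(-2*d - 1)/(d^2 + d + 3)^2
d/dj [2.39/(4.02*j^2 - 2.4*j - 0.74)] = (5.736 - 19.2156*j)/(-4.02*j^2 + 2.4*j + 0.74)^2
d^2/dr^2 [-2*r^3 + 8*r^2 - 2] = 16 - 12*r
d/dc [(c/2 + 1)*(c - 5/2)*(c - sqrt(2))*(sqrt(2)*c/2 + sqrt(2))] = sqrt(2)*(c + 2)*(2*(c + 2)*(c - sqrt(2)) + (c + 2)*(2*c - 5) + 2*(c - sqrt(2))*(2*c - 5))/8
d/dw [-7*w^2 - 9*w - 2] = -14*w - 9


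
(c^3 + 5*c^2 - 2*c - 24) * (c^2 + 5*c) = c^5 + 10*c^4 + 23*c^3 - 34*c^2 - 120*c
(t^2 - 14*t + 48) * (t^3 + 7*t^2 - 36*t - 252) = t^5 - 7*t^4 - 86*t^3 + 588*t^2 + 1800*t - 12096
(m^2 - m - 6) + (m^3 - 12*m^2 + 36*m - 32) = m^3 - 11*m^2 + 35*m - 38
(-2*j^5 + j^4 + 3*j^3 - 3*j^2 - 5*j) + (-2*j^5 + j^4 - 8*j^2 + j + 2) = -4*j^5 + 2*j^4 + 3*j^3 - 11*j^2 - 4*j + 2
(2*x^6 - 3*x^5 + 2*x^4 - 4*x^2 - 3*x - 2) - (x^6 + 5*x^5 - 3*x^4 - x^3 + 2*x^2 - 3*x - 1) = x^6 - 8*x^5 + 5*x^4 + x^3 - 6*x^2 - 1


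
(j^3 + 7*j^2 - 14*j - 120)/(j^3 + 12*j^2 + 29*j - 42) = (j^2 + j - 20)/(j^2 + 6*j - 7)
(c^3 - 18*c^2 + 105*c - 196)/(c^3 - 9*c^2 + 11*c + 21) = (c^2 - 11*c + 28)/(c^2 - 2*c - 3)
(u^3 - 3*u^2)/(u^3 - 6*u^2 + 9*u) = u/(u - 3)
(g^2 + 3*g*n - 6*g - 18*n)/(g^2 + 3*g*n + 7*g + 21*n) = (g - 6)/(g + 7)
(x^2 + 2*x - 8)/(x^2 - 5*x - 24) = (-x^2 - 2*x + 8)/(-x^2 + 5*x + 24)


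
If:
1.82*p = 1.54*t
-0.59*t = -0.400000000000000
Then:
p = 0.57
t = 0.68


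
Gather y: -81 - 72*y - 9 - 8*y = -80*y - 90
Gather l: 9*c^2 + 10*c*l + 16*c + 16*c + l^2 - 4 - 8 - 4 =9*c^2 + 10*c*l + 32*c + l^2 - 16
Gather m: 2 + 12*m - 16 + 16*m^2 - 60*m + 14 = 16*m^2 - 48*m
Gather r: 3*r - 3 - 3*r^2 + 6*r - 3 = -3*r^2 + 9*r - 6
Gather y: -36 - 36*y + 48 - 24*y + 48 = 60 - 60*y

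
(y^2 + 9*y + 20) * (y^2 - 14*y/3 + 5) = y^4 + 13*y^3/3 - 17*y^2 - 145*y/3 + 100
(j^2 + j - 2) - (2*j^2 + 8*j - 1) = -j^2 - 7*j - 1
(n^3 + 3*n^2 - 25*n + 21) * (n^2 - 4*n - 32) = n^5 - n^4 - 69*n^3 + 25*n^2 + 716*n - 672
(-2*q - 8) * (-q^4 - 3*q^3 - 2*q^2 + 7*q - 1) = 2*q^5 + 14*q^4 + 28*q^3 + 2*q^2 - 54*q + 8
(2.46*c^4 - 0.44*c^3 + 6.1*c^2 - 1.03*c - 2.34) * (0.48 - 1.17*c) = -2.8782*c^5 + 1.6956*c^4 - 7.3482*c^3 + 4.1331*c^2 + 2.2434*c - 1.1232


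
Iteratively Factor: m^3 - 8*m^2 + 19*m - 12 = (m - 3)*(m^2 - 5*m + 4) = (m - 4)*(m - 3)*(m - 1)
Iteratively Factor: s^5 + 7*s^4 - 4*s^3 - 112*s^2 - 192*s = (s + 4)*(s^4 + 3*s^3 - 16*s^2 - 48*s) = (s - 4)*(s + 4)*(s^3 + 7*s^2 + 12*s) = (s - 4)*(s + 3)*(s + 4)*(s^2 + 4*s) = (s - 4)*(s + 3)*(s + 4)^2*(s)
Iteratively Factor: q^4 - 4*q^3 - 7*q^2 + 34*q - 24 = (q + 3)*(q^3 - 7*q^2 + 14*q - 8) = (q - 1)*(q + 3)*(q^2 - 6*q + 8) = (q - 4)*(q - 1)*(q + 3)*(q - 2)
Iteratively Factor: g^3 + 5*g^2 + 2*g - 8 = (g + 4)*(g^2 + g - 2) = (g - 1)*(g + 4)*(g + 2)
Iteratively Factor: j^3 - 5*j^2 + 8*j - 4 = (j - 2)*(j^2 - 3*j + 2) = (j - 2)*(j - 1)*(j - 2)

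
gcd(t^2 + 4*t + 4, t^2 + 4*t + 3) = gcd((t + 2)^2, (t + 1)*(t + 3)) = 1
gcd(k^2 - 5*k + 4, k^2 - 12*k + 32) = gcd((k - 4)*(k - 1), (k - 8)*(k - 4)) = k - 4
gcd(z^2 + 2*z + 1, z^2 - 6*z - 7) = z + 1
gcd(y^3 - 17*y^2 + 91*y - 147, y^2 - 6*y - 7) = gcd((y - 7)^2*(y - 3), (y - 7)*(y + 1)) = y - 7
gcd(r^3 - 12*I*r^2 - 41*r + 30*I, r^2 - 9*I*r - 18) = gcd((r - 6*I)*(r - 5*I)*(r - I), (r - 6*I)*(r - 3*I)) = r - 6*I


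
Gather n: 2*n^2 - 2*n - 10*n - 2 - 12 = 2*n^2 - 12*n - 14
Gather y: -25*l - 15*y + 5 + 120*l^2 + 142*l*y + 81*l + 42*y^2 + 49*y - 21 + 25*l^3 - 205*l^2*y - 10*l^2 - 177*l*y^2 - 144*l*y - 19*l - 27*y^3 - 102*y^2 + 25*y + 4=25*l^3 + 110*l^2 + 37*l - 27*y^3 + y^2*(-177*l - 60) + y*(-205*l^2 - 2*l + 59) - 12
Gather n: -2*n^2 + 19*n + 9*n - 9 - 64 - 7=-2*n^2 + 28*n - 80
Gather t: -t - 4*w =-t - 4*w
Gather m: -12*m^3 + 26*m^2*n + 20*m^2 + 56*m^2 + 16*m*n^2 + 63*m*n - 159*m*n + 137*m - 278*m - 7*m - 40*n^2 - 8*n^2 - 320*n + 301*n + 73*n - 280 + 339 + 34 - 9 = -12*m^3 + m^2*(26*n + 76) + m*(16*n^2 - 96*n - 148) - 48*n^2 + 54*n + 84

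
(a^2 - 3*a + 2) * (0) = 0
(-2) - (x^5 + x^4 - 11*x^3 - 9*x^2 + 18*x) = -x^5 - x^4 + 11*x^3 + 9*x^2 - 18*x - 2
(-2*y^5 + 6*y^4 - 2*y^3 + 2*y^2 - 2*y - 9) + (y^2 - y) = -2*y^5 + 6*y^4 - 2*y^3 + 3*y^2 - 3*y - 9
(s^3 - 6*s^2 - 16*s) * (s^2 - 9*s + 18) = s^5 - 15*s^4 + 56*s^3 + 36*s^2 - 288*s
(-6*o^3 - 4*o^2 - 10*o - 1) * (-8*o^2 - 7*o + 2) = 48*o^5 + 74*o^4 + 96*o^3 + 70*o^2 - 13*o - 2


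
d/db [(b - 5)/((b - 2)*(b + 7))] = (-b^2 + 10*b + 11)/(b^4 + 10*b^3 - 3*b^2 - 140*b + 196)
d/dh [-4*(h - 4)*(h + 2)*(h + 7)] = -12*h^2 - 40*h + 88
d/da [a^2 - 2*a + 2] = 2*a - 2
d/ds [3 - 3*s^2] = -6*s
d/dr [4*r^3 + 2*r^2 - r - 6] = 12*r^2 + 4*r - 1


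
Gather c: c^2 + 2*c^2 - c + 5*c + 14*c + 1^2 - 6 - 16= 3*c^2 + 18*c - 21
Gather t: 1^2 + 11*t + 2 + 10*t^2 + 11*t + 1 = 10*t^2 + 22*t + 4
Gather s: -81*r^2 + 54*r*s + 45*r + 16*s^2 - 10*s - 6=-81*r^2 + 45*r + 16*s^2 + s*(54*r - 10) - 6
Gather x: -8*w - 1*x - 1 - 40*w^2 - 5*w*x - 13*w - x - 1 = -40*w^2 - 21*w + x*(-5*w - 2) - 2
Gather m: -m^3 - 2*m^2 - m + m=-m^3 - 2*m^2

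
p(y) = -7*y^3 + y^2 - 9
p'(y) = -21*y^2 + 2*y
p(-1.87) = 40.27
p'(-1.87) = -77.17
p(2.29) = -87.82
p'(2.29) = -105.55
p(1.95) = -57.10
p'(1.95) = -75.95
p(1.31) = -23.02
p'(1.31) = -33.42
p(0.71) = -11.00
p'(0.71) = -9.17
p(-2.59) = 119.33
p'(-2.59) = -146.05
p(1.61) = -35.62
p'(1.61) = -51.21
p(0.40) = -9.29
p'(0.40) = -2.56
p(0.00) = -9.00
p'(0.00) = 0.00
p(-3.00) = 189.00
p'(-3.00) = -195.00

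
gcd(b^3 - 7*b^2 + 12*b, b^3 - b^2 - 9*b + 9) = b - 3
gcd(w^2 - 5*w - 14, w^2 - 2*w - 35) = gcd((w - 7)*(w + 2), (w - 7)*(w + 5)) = w - 7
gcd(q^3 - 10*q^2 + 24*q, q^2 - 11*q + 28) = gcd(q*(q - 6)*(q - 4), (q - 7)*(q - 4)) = q - 4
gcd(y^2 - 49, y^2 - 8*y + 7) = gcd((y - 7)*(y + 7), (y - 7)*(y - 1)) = y - 7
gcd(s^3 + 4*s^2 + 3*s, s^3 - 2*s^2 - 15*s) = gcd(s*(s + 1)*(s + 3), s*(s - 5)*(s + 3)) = s^2 + 3*s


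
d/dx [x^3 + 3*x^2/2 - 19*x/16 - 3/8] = 3*x^2 + 3*x - 19/16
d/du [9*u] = 9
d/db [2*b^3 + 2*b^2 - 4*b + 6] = 6*b^2 + 4*b - 4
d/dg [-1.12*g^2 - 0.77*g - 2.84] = -2.24*g - 0.77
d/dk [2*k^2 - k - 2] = 4*k - 1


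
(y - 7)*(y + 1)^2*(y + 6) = y^4 + y^3 - 43*y^2 - 85*y - 42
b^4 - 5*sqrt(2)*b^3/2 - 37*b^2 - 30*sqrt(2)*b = b*(b - 6*sqrt(2))*(b + sqrt(2))*(b + 5*sqrt(2)/2)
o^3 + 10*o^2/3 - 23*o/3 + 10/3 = (o - 1)*(o - 2/3)*(o + 5)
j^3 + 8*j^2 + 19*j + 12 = (j + 1)*(j + 3)*(j + 4)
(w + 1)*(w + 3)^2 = w^3 + 7*w^2 + 15*w + 9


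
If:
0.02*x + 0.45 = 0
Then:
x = -22.50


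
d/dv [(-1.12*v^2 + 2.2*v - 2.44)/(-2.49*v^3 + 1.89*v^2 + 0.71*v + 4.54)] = (-2.7888*v^4 + 10.956*v^3 - 23.18*v^2 - 0.946400000000003*v + 11.7204)/(6.2001*v^6 - 9.4122*v^5 + 0.0362999999999998*v^4 - 19.9254*v^3 + 17.6653*v^2 + 6.4468*v + 20.6116)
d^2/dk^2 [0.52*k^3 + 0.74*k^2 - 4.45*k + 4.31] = 3.12*k + 1.48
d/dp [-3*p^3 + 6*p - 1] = 6 - 9*p^2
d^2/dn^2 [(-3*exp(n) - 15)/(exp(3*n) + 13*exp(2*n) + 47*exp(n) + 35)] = 12*(-exp(3*n) - 6*exp(2*n) - 9*exp(n) + 14)*exp(n)/(exp(6*n) + 24*exp(5*n) + 213*exp(4*n) + 848*exp(3*n) + 1491*exp(2*n) + 1176*exp(n) + 343)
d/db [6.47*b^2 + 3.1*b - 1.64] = 12.94*b + 3.1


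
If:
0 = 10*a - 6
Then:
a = 3/5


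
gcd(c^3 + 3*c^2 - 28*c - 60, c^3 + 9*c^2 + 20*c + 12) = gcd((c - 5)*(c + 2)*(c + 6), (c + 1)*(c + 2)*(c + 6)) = c^2 + 8*c + 12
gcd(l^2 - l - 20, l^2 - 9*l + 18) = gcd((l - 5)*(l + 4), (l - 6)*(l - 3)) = 1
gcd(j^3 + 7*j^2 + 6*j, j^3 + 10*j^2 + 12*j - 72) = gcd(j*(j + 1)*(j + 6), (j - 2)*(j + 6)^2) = j + 6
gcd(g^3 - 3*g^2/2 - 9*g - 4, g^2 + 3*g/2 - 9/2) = 1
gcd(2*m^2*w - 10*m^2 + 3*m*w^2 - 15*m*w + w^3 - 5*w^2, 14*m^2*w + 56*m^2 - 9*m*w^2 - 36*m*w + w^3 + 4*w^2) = 1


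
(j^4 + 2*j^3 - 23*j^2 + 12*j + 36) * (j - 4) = j^5 - 2*j^4 - 31*j^3 + 104*j^2 - 12*j - 144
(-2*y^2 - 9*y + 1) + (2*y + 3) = -2*y^2 - 7*y + 4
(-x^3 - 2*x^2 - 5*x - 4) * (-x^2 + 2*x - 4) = x^5 + 5*x^3 + 2*x^2 + 12*x + 16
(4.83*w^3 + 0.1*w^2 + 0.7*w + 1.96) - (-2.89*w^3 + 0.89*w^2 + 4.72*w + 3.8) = 7.72*w^3 - 0.79*w^2 - 4.02*w - 1.84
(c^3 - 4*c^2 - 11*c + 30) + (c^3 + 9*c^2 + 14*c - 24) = 2*c^3 + 5*c^2 + 3*c + 6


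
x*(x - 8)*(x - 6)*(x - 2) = x^4 - 16*x^3 + 76*x^2 - 96*x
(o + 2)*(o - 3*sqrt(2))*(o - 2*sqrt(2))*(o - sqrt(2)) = o^4 - 6*sqrt(2)*o^3 + 2*o^3 - 12*sqrt(2)*o^2 + 22*o^2 - 12*sqrt(2)*o + 44*o - 24*sqrt(2)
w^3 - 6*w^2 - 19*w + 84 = (w - 7)*(w - 3)*(w + 4)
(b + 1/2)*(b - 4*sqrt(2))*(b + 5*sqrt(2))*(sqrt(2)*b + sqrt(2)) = sqrt(2)*b^4 + 2*b^3 + 3*sqrt(2)*b^3/2 - 79*sqrt(2)*b^2/2 + 3*b^2 - 60*sqrt(2)*b + b - 20*sqrt(2)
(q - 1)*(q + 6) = q^2 + 5*q - 6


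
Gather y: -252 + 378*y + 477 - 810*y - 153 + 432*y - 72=0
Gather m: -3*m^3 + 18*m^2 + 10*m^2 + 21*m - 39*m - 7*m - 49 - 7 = -3*m^3 + 28*m^2 - 25*m - 56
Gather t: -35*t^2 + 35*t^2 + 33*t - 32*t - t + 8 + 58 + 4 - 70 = 0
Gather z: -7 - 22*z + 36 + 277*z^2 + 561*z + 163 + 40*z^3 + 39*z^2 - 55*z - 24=40*z^3 + 316*z^2 + 484*z + 168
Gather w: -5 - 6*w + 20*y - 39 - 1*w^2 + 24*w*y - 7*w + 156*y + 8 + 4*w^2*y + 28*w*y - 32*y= w^2*(4*y - 1) + w*(52*y - 13) + 144*y - 36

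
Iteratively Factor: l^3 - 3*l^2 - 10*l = (l - 5)*(l^2 + 2*l) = l*(l - 5)*(l + 2)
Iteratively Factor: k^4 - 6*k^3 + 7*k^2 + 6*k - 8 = (k - 4)*(k^3 - 2*k^2 - k + 2) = (k - 4)*(k - 2)*(k^2 - 1) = (k - 4)*(k - 2)*(k + 1)*(k - 1)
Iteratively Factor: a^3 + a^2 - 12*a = (a + 4)*(a^2 - 3*a) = a*(a + 4)*(a - 3)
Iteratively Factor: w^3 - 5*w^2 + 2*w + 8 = (w + 1)*(w^2 - 6*w + 8) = (w - 4)*(w + 1)*(w - 2)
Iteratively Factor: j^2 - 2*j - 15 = (j + 3)*(j - 5)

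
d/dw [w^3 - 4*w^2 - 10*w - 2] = 3*w^2 - 8*w - 10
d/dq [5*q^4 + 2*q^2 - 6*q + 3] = 20*q^3 + 4*q - 6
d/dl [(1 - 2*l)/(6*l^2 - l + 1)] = (-12*l^2 + 2*l + (2*l - 1)*(12*l - 1) - 2)/(6*l^2 - l + 1)^2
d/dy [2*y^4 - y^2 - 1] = 8*y^3 - 2*y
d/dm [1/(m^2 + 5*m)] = (-2*m - 5)/(m^2*(m + 5)^2)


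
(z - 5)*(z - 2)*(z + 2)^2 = z^4 - 3*z^3 - 14*z^2 + 12*z + 40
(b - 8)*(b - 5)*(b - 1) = b^3 - 14*b^2 + 53*b - 40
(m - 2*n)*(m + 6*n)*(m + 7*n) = m^3 + 11*m^2*n + 16*m*n^2 - 84*n^3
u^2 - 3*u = u*(u - 3)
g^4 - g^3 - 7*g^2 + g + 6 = (g - 3)*(g - 1)*(g + 1)*(g + 2)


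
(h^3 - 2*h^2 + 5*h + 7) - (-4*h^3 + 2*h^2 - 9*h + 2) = 5*h^3 - 4*h^2 + 14*h + 5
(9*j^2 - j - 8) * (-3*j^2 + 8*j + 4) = -27*j^4 + 75*j^3 + 52*j^2 - 68*j - 32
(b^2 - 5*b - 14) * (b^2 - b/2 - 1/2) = b^4 - 11*b^3/2 - 12*b^2 + 19*b/2 + 7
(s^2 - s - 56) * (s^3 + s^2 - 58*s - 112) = s^5 - 115*s^3 - 110*s^2 + 3360*s + 6272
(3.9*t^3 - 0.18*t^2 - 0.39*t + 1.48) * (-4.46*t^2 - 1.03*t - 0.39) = -17.394*t^5 - 3.2142*t^4 + 0.4038*t^3 - 6.1289*t^2 - 1.3723*t - 0.5772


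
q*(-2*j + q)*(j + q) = -2*j^2*q - j*q^2 + q^3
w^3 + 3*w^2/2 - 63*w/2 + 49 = (w - 7/2)*(w - 2)*(w + 7)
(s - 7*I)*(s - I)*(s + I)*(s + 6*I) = s^4 - I*s^3 + 43*s^2 - I*s + 42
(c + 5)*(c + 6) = c^2 + 11*c + 30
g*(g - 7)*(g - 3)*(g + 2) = g^4 - 8*g^3 + g^2 + 42*g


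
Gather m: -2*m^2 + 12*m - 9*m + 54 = -2*m^2 + 3*m + 54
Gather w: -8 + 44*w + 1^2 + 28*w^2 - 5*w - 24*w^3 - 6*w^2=-24*w^3 + 22*w^2 + 39*w - 7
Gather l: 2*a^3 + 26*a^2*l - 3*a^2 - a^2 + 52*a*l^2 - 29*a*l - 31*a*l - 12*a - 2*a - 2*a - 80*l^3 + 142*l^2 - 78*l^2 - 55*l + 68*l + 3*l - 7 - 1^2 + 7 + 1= 2*a^3 - 4*a^2 - 16*a - 80*l^3 + l^2*(52*a + 64) + l*(26*a^2 - 60*a + 16)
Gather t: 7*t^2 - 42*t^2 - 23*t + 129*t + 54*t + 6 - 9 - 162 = -35*t^2 + 160*t - 165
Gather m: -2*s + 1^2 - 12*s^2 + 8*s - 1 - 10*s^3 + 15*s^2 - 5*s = -10*s^3 + 3*s^2 + s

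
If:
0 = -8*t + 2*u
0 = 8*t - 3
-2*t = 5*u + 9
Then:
No Solution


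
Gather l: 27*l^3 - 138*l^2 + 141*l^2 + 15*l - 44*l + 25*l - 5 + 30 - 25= 27*l^3 + 3*l^2 - 4*l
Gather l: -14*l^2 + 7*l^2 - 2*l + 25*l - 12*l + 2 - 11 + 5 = -7*l^2 + 11*l - 4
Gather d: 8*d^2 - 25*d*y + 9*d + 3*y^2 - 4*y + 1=8*d^2 + d*(9 - 25*y) + 3*y^2 - 4*y + 1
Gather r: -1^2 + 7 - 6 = 0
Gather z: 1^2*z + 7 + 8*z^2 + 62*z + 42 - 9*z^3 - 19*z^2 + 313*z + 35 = -9*z^3 - 11*z^2 + 376*z + 84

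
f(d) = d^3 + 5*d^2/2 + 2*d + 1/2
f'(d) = 3*d^2 + 5*d + 2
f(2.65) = 41.97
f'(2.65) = 36.32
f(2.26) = 29.33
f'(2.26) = 28.62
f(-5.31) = -89.35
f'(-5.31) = 60.04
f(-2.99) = -9.86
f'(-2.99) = 13.87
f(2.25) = 29.05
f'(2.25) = 28.44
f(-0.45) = 0.02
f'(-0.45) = 0.36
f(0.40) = 1.76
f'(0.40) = 4.48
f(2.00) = 22.50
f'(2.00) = 24.00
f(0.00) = 0.50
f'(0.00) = 2.00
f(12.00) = 2112.50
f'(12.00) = 494.00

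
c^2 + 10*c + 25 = (c + 5)^2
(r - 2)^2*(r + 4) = r^3 - 12*r + 16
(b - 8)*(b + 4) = b^2 - 4*b - 32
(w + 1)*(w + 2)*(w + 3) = w^3 + 6*w^2 + 11*w + 6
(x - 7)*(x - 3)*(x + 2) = x^3 - 8*x^2 + x + 42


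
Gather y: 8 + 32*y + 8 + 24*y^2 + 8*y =24*y^2 + 40*y + 16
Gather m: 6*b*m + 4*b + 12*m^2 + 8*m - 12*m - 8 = 4*b + 12*m^2 + m*(6*b - 4) - 8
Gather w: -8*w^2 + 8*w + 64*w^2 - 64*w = 56*w^2 - 56*w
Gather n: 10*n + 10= 10*n + 10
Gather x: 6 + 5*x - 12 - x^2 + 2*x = -x^2 + 7*x - 6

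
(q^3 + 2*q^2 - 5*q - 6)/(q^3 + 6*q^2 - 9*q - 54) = (q^2 - q - 2)/(q^2 + 3*q - 18)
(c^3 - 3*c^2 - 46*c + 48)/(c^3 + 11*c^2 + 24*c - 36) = (c - 8)/(c + 6)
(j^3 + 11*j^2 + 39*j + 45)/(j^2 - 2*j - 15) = (j^2 + 8*j + 15)/(j - 5)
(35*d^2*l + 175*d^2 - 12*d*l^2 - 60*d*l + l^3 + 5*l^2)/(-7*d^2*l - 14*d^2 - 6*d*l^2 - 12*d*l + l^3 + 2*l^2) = (-5*d*l - 25*d + l^2 + 5*l)/(d*l + 2*d + l^2 + 2*l)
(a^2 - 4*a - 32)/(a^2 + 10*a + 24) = (a - 8)/(a + 6)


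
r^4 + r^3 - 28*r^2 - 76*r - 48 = (r - 6)*(r + 1)*(r + 2)*(r + 4)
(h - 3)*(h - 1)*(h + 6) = h^3 + 2*h^2 - 21*h + 18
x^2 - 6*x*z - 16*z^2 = (x - 8*z)*(x + 2*z)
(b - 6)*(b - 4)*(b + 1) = b^3 - 9*b^2 + 14*b + 24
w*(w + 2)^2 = w^3 + 4*w^2 + 4*w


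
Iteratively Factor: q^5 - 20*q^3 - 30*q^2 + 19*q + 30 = (q + 1)*(q^4 - q^3 - 19*q^2 - 11*q + 30) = (q - 5)*(q + 1)*(q^3 + 4*q^2 + q - 6) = (q - 5)*(q - 1)*(q + 1)*(q^2 + 5*q + 6) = (q - 5)*(q - 1)*(q + 1)*(q + 2)*(q + 3)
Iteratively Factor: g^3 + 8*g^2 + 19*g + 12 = (g + 4)*(g^2 + 4*g + 3) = (g + 1)*(g + 4)*(g + 3)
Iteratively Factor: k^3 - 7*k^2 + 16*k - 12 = (k - 2)*(k^2 - 5*k + 6) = (k - 2)^2*(k - 3)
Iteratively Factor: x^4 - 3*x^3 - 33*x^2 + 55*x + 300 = (x - 5)*(x^3 + 2*x^2 - 23*x - 60) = (x - 5)*(x + 3)*(x^2 - x - 20) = (x - 5)^2*(x + 3)*(x + 4)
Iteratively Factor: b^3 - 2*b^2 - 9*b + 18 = (b - 2)*(b^2 - 9) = (b - 3)*(b - 2)*(b + 3)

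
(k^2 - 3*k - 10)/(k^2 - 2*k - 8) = (k - 5)/(k - 4)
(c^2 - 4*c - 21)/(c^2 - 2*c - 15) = (c - 7)/(c - 5)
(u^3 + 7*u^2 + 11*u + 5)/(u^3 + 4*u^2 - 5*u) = (u^2 + 2*u + 1)/(u*(u - 1))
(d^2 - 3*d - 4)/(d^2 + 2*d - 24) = (d + 1)/(d + 6)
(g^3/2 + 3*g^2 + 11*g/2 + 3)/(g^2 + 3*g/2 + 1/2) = (g^2 + 5*g + 6)/(2*g + 1)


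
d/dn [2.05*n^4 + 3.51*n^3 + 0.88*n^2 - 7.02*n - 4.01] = 8.2*n^3 + 10.53*n^2 + 1.76*n - 7.02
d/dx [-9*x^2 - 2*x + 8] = -18*x - 2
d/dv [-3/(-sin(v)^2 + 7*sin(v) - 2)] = 3*(7 - 2*sin(v))*cos(v)/(sin(v)^2 - 7*sin(v) + 2)^2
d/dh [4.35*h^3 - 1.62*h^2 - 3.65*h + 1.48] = 13.05*h^2 - 3.24*h - 3.65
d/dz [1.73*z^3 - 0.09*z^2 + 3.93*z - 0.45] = 5.19*z^2 - 0.18*z + 3.93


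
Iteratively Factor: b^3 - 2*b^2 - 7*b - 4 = (b - 4)*(b^2 + 2*b + 1) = (b - 4)*(b + 1)*(b + 1)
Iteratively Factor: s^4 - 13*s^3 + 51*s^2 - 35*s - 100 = (s - 4)*(s^3 - 9*s^2 + 15*s + 25) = (s - 5)*(s - 4)*(s^2 - 4*s - 5) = (s - 5)^2*(s - 4)*(s + 1)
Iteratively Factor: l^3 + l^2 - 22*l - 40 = (l - 5)*(l^2 + 6*l + 8) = (l - 5)*(l + 2)*(l + 4)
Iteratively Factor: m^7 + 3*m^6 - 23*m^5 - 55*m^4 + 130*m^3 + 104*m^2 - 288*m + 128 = (m - 1)*(m^6 + 4*m^5 - 19*m^4 - 74*m^3 + 56*m^2 + 160*m - 128) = (m - 4)*(m - 1)*(m^5 + 8*m^4 + 13*m^3 - 22*m^2 - 32*m + 32) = (m - 4)*(m - 1)^2*(m^4 + 9*m^3 + 22*m^2 - 32) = (m - 4)*(m - 1)^3*(m^3 + 10*m^2 + 32*m + 32) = (m - 4)*(m - 1)^3*(m + 2)*(m^2 + 8*m + 16) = (m - 4)*(m - 1)^3*(m + 2)*(m + 4)*(m + 4)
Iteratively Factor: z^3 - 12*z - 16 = (z + 2)*(z^2 - 2*z - 8) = (z + 2)^2*(z - 4)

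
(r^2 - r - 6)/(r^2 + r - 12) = (r + 2)/(r + 4)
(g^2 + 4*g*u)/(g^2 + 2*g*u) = (g + 4*u)/(g + 2*u)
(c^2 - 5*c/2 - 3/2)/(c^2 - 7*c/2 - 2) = (c - 3)/(c - 4)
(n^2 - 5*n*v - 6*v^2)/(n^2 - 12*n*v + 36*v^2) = (-n - v)/(-n + 6*v)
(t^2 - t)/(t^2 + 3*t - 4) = t/(t + 4)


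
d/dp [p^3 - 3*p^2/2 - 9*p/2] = 3*p^2 - 3*p - 9/2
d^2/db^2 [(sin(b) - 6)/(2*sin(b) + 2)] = 7*(sin(b) - 2)/(2*(sin(b) + 1)^2)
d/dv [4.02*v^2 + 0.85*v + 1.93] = 8.04*v + 0.85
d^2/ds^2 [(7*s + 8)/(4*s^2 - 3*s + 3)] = 2*((7*s + 8)*(8*s - 3)^2 - (84*s + 11)*(4*s^2 - 3*s + 3))/(4*s^2 - 3*s + 3)^3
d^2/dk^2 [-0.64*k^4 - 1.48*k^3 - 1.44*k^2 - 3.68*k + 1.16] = -7.68*k^2 - 8.88*k - 2.88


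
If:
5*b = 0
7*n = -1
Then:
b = 0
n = -1/7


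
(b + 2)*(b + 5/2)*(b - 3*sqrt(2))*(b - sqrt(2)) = b^4 - 4*sqrt(2)*b^3 + 9*b^3/2 - 18*sqrt(2)*b^2 + 11*b^2 - 20*sqrt(2)*b + 27*b + 30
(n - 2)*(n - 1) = n^2 - 3*n + 2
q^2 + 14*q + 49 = (q + 7)^2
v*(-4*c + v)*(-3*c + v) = 12*c^2*v - 7*c*v^2 + v^3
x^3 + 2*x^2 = x^2*(x + 2)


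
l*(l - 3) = l^2 - 3*l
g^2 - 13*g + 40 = (g - 8)*(g - 5)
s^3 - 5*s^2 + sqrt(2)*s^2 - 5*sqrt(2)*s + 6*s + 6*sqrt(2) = (s - 3)*(s - 2)*(s + sqrt(2))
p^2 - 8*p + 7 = (p - 7)*(p - 1)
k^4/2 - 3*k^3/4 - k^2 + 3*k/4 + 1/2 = (k/2 + 1/4)*(k - 2)*(k - 1)*(k + 1)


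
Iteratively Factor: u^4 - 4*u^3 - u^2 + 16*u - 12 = (u - 2)*(u^3 - 2*u^2 - 5*u + 6) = (u - 3)*(u - 2)*(u^2 + u - 2) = (u - 3)*(u - 2)*(u + 2)*(u - 1)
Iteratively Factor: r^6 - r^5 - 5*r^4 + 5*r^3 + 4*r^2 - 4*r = (r)*(r^5 - r^4 - 5*r^3 + 5*r^2 + 4*r - 4) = r*(r - 1)*(r^4 - 5*r^2 + 4) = r*(r - 1)*(r + 2)*(r^3 - 2*r^2 - r + 2) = r*(r - 1)^2*(r + 2)*(r^2 - r - 2) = r*(r - 1)^2*(r + 1)*(r + 2)*(r - 2)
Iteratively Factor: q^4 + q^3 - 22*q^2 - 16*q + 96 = (q - 4)*(q^3 + 5*q^2 - 2*q - 24) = (q - 4)*(q - 2)*(q^2 + 7*q + 12) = (q - 4)*(q - 2)*(q + 3)*(q + 4)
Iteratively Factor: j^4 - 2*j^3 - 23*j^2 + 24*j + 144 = (j - 4)*(j^3 + 2*j^2 - 15*j - 36) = (j - 4)*(j + 3)*(j^2 - j - 12) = (j - 4)*(j + 3)^2*(j - 4)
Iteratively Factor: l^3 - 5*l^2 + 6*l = (l - 3)*(l^2 - 2*l) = l*(l - 3)*(l - 2)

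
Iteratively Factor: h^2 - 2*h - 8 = (h - 4)*(h + 2)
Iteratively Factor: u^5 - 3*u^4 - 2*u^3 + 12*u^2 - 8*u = (u - 2)*(u^4 - u^3 - 4*u^2 + 4*u) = u*(u - 2)*(u^3 - u^2 - 4*u + 4) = u*(u - 2)*(u - 1)*(u^2 - 4) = u*(u - 2)^2*(u - 1)*(u + 2)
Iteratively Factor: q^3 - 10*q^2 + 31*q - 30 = (q - 2)*(q^2 - 8*q + 15) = (q - 3)*(q - 2)*(q - 5)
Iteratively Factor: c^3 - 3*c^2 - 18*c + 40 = (c - 5)*(c^2 + 2*c - 8) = (c - 5)*(c + 4)*(c - 2)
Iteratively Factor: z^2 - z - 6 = (z + 2)*(z - 3)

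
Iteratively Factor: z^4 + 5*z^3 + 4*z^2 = (z)*(z^3 + 5*z^2 + 4*z) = z*(z + 4)*(z^2 + z) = z^2*(z + 4)*(z + 1)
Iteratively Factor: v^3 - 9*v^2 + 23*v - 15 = (v - 1)*(v^2 - 8*v + 15) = (v - 5)*(v - 1)*(v - 3)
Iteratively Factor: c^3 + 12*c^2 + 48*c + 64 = (c + 4)*(c^2 + 8*c + 16) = (c + 4)^2*(c + 4)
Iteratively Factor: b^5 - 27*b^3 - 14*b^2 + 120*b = (b)*(b^4 - 27*b^2 - 14*b + 120) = b*(b + 4)*(b^3 - 4*b^2 - 11*b + 30) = b*(b + 3)*(b + 4)*(b^2 - 7*b + 10) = b*(b - 2)*(b + 3)*(b + 4)*(b - 5)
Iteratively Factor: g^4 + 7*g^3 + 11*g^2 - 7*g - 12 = (g + 4)*(g^3 + 3*g^2 - g - 3) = (g + 1)*(g + 4)*(g^2 + 2*g - 3) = (g + 1)*(g + 3)*(g + 4)*(g - 1)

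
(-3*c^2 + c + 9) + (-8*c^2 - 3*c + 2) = -11*c^2 - 2*c + 11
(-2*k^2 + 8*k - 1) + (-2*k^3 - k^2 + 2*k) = -2*k^3 - 3*k^2 + 10*k - 1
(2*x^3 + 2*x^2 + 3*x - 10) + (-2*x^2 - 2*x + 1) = 2*x^3 + x - 9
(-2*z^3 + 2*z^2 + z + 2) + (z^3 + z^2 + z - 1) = -z^3 + 3*z^2 + 2*z + 1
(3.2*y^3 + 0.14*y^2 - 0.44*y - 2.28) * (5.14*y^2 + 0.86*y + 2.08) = 16.448*y^5 + 3.4716*y^4 + 4.5148*y^3 - 11.8064*y^2 - 2.876*y - 4.7424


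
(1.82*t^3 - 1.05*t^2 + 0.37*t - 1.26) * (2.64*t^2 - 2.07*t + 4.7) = 4.8048*t^5 - 6.5394*t^4 + 11.7043*t^3 - 9.0273*t^2 + 4.3472*t - 5.922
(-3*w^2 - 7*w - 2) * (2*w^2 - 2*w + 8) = -6*w^4 - 8*w^3 - 14*w^2 - 52*w - 16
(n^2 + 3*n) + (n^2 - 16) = 2*n^2 + 3*n - 16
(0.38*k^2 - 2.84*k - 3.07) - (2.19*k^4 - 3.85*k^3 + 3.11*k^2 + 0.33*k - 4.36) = -2.19*k^4 + 3.85*k^3 - 2.73*k^2 - 3.17*k + 1.29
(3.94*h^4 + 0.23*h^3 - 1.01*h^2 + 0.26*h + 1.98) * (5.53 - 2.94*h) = -11.5836*h^5 + 21.112*h^4 + 4.2413*h^3 - 6.3497*h^2 - 4.3834*h + 10.9494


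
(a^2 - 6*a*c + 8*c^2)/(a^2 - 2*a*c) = (a - 4*c)/a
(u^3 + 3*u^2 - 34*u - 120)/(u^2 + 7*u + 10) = (u^2 - 2*u - 24)/(u + 2)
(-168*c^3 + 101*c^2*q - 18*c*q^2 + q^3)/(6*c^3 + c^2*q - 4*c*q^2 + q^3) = (56*c^2 - 15*c*q + q^2)/(-2*c^2 - c*q + q^2)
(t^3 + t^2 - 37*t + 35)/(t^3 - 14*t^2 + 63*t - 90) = (t^2 + 6*t - 7)/(t^2 - 9*t + 18)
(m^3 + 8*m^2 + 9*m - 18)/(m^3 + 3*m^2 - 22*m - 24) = (m^2 + 2*m - 3)/(m^2 - 3*m - 4)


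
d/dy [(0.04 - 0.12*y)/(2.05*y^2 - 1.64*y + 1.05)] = (0.246*y^2 - 0.164*y - 0.0604)/(4.2025*y^4 - 6.724*y^3 + 6.9946*y^2 - 3.444*y + 1.1025)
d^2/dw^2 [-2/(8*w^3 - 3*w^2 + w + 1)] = 4*(3*(8*w - 1)*(8*w^3 - 3*w^2 + w + 1) - (24*w^2 - 6*w + 1)^2)/(8*w^3 - 3*w^2 + w + 1)^3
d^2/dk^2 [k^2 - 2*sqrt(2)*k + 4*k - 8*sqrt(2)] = 2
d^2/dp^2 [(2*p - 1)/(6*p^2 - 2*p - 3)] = 4*((5 - 18*p)*(-6*p^2 + 2*p + 3) - 2*(2*p - 1)*(6*p - 1)^2)/(-6*p^2 + 2*p + 3)^3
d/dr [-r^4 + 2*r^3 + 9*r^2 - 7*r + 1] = -4*r^3 + 6*r^2 + 18*r - 7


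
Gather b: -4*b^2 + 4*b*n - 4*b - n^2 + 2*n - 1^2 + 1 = -4*b^2 + b*(4*n - 4) - n^2 + 2*n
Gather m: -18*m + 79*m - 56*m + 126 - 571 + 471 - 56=5*m - 30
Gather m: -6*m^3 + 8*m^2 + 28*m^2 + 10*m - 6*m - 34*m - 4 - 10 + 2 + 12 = -6*m^3 + 36*m^2 - 30*m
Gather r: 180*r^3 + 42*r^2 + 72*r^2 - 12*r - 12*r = 180*r^3 + 114*r^2 - 24*r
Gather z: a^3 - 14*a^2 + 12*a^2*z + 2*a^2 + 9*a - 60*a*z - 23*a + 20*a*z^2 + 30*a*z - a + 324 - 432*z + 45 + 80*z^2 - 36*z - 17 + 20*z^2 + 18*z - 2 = a^3 - 12*a^2 - 15*a + z^2*(20*a + 100) + z*(12*a^2 - 30*a - 450) + 350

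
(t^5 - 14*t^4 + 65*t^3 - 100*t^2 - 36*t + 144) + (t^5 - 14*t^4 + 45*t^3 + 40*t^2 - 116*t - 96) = 2*t^5 - 28*t^4 + 110*t^3 - 60*t^2 - 152*t + 48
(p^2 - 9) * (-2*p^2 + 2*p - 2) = -2*p^4 + 2*p^3 + 16*p^2 - 18*p + 18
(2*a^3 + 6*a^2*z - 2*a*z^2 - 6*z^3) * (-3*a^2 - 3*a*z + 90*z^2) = -6*a^5 - 24*a^4*z + 168*a^3*z^2 + 564*a^2*z^3 - 162*a*z^4 - 540*z^5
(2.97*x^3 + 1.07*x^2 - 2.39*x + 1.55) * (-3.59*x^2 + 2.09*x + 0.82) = -10.6623*x^5 + 2.366*x^4 + 13.2518*x^3 - 9.6822*x^2 + 1.2797*x + 1.271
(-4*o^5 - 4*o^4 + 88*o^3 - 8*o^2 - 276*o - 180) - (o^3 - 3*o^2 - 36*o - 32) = -4*o^5 - 4*o^4 + 87*o^3 - 5*o^2 - 240*o - 148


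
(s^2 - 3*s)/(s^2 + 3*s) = (s - 3)/(s + 3)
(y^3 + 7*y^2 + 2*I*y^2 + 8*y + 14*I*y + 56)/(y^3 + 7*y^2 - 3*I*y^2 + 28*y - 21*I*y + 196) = (y - 2*I)/(y - 7*I)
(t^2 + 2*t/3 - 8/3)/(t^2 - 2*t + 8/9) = 3*(t + 2)/(3*t - 2)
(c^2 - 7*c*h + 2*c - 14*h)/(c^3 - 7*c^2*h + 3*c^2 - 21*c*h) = (c + 2)/(c*(c + 3))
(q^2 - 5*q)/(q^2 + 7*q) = (q - 5)/(q + 7)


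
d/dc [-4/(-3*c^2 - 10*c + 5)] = 8*(-3*c - 5)/(3*c^2 + 10*c - 5)^2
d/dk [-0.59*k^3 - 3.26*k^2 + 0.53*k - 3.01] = -1.77*k^2 - 6.52*k + 0.53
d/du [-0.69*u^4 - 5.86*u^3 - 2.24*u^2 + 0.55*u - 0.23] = -2.76*u^3 - 17.58*u^2 - 4.48*u + 0.55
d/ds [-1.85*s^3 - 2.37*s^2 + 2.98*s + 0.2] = -5.55*s^2 - 4.74*s + 2.98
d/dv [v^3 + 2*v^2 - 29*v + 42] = 3*v^2 + 4*v - 29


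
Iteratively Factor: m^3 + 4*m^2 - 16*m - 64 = (m - 4)*(m^2 + 8*m + 16) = (m - 4)*(m + 4)*(m + 4)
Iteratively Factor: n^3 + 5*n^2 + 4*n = (n)*(n^2 + 5*n + 4) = n*(n + 4)*(n + 1)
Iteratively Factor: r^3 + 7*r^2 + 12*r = (r)*(r^2 + 7*r + 12) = r*(r + 4)*(r + 3)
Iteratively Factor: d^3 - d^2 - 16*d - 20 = (d - 5)*(d^2 + 4*d + 4) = (d - 5)*(d + 2)*(d + 2)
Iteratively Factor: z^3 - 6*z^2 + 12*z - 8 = (z - 2)*(z^2 - 4*z + 4) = (z - 2)^2*(z - 2)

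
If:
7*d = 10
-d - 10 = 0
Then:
No Solution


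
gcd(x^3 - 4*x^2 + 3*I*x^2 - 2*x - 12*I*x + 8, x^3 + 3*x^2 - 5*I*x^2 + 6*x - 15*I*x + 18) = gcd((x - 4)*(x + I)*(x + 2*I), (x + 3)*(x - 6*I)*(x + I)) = x + I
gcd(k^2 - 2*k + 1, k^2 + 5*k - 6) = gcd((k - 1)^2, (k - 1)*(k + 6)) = k - 1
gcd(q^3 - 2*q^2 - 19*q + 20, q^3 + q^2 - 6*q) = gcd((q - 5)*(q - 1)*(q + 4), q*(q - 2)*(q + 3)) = 1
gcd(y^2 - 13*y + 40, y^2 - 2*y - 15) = y - 5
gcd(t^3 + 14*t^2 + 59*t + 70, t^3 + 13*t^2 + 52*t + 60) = t^2 + 7*t + 10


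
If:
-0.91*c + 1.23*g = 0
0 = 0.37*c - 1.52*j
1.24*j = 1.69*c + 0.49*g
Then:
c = 0.00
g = 0.00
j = 0.00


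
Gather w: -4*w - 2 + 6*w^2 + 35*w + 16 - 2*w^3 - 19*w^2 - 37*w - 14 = -2*w^3 - 13*w^2 - 6*w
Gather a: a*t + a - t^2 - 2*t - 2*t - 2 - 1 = a*(t + 1) - t^2 - 4*t - 3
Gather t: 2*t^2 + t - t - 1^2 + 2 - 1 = 2*t^2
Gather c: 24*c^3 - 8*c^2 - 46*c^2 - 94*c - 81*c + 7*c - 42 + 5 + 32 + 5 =24*c^3 - 54*c^2 - 168*c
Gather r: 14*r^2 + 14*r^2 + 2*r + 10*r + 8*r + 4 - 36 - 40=28*r^2 + 20*r - 72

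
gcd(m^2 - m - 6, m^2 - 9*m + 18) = m - 3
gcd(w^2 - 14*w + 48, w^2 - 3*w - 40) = w - 8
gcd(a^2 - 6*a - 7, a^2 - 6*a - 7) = a^2 - 6*a - 7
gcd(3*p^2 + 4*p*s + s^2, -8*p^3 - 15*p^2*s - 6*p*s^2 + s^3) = p + s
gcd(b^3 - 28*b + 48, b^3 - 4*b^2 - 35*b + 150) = b + 6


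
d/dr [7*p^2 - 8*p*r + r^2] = -8*p + 2*r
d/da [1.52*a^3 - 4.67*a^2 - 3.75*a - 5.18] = 4.56*a^2 - 9.34*a - 3.75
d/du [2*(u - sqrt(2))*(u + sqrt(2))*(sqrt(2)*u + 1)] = 6*sqrt(2)*u^2 + 4*u - 4*sqrt(2)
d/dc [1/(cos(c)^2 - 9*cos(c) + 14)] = (2*cos(c) - 9)*sin(c)/(cos(c)^2 - 9*cos(c) + 14)^2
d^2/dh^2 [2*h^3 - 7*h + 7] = 12*h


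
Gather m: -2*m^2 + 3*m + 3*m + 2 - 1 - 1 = -2*m^2 + 6*m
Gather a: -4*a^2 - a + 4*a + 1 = -4*a^2 + 3*a + 1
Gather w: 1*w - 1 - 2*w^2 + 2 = -2*w^2 + w + 1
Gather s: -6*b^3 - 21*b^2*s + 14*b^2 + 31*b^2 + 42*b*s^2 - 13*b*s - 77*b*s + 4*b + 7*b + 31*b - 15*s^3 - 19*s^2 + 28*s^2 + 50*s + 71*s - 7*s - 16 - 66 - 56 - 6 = -6*b^3 + 45*b^2 + 42*b - 15*s^3 + s^2*(42*b + 9) + s*(-21*b^2 - 90*b + 114) - 144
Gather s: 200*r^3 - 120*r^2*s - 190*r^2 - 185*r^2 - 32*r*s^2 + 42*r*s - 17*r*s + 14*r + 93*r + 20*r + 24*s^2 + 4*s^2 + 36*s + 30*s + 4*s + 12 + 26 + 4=200*r^3 - 375*r^2 + 127*r + s^2*(28 - 32*r) + s*(-120*r^2 + 25*r + 70) + 42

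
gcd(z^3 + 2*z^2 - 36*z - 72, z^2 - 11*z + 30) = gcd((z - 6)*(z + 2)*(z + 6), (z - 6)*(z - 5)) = z - 6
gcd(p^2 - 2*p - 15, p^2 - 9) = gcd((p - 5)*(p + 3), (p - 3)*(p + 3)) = p + 3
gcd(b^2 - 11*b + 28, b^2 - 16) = b - 4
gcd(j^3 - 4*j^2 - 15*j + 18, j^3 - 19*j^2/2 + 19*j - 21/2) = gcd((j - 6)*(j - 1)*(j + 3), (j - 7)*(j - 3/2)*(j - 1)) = j - 1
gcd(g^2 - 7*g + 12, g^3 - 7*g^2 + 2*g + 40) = g - 4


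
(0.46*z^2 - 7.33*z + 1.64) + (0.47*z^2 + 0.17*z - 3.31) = 0.93*z^2 - 7.16*z - 1.67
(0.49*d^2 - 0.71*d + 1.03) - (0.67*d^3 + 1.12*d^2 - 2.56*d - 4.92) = -0.67*d^3 - 0.63*d^2 + 1.85*d + 5.95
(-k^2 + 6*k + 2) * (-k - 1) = k^3 - 5*k^2 - 8*k - 2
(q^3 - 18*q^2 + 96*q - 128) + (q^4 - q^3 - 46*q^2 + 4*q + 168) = q^4 - 64*q^2 + 100*q + 40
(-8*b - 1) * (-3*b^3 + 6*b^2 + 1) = 24*b^4 - 45*b^3 - 6*b^2 - 8*b - 1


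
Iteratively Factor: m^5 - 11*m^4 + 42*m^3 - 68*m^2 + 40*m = (m - 5)*(m^4 - 6*m^3 + 12*m^2 - 8*m) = m*(m - 5)*(m^3 - 6*m^2 + 12*m - 8) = m*(m - 5)*(m - 2)*(m^2 - 4*m + 4) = m*(m - 5)*(m - 2)^2*(m - 2)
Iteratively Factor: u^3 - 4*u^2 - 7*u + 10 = (u - 5)*(u^2 + u - 2) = (u - 5)*(u - 1)*(u + 2)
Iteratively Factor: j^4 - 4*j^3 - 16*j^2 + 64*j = (j - 4)*(j^3 - 16*j) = (j - 4)^2*(j^2 + 4*j) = (j - 4)^2*(j + 4)*(j)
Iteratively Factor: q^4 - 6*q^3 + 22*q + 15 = (q - 3)*(q^3 - 3*q^2 - 9*q - 5) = (q - 3)*(q + 1)*(q^2 - 4*q - 5) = (q - 5)*(q - 3)*(q + 1)*(q + 1)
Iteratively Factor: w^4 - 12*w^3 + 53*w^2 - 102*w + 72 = (w - 2)*(w^3 - 10*w^2 + 33*w - 36) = (w - 4)*(w - 2)*(w^2 - 6*w + 9) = (w - 4)*(w - 3)*(w - 2)*(w - 3)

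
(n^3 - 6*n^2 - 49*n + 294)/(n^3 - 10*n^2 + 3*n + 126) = (n + 7)/(n + 3)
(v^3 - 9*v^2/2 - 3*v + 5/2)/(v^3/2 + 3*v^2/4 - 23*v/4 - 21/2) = 2*(2*v^3 - 9*v^2 - 6*v + 5)/(2*v^3 + 3*v^2 - 23*v - 42)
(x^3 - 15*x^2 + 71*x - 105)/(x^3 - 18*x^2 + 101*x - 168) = (x - 5)/(x - 8)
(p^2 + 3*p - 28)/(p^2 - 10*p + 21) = (p^2 + 3*p - 28)/(p^2 - 10*p + 21)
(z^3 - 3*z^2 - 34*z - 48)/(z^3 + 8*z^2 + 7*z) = (z^3 - 3*z^2 - 34*z - 48)/(z*(z^2 + 8*z + 7))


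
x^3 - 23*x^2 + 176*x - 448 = (x - 8)^2*(x - 7)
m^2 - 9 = (m - 3)*(m + 3)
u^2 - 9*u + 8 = (u - 8)*(u - 1)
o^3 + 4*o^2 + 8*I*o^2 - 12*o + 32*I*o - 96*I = (o - 2)*(o + 6)*(o + 8*I)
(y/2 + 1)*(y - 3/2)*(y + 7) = y^3/2 + 15*y^2/4 + y/4 - 21/2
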